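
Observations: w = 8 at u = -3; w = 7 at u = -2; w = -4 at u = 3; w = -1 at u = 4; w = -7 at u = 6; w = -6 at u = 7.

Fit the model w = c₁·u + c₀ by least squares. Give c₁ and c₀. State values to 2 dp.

c₁ = -1.53, c₀ = 3.32

With design matrix M, MᵀM = [[123, 15]; [15, 6]] and Mᵀw = [-138, -3]ᵀ.
Eliminating c₀: 6·(row 1) − 15·(row 2) gives 513·c₁ = 6·(-138) − 15·(-3) = -783, so c₁ = -29/19.
Then c₀ = ((-3) − 15·(-29/19))/6 = 63/19.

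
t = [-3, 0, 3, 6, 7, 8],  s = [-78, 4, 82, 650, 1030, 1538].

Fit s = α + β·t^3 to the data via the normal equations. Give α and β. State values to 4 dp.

α = 2.6006, β = 2.9976

With design matrix M, MᵀM = [[6, 1071]; [1071, 427907]] and Mᵀs = [3226, 1285466]ᵀ.
Eliminating β: 427907·(row 1) − 1071·(row 2) gives 1420401·α = 427907·3226 − 1071·1285466 = 3693896, so α = 217288/83553.
Then β = (1285466 − 1071·(217288/83553))/427907 = 1419250/473467.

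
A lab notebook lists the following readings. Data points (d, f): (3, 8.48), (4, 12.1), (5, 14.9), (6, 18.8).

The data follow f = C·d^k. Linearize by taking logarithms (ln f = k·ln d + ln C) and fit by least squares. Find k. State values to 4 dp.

Linearized form: ln f = k·ln d + ln C. From the 4 transformed points,
Over the data: Σln d = 5.8861, Σ(ln d)² = 8.9295, Σln f = 10.2661, Σln d·ln f = 15.4093.
Normal system: [[8.9295, 5.8861]; [5.8861, 4]]·[k, ln C]ᵀ = [15.4093, 10.2661]ᵀ.
Solving (det = 1.0716): k = 1.12874, ln C = 0.90556.

k = 1.1287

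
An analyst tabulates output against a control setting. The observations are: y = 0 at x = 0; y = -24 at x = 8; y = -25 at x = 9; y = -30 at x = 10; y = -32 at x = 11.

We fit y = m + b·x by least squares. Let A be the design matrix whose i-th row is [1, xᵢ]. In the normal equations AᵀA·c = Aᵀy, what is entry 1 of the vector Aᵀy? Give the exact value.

Entry 1 ↔ basis 1, so (Aᵀy)_{1} = Σᵢ yᵢ = (1)·(0) + (1)·(-24) + (1)·(-25) + (1)·(-30) + (1)·(-32) = -111.

-111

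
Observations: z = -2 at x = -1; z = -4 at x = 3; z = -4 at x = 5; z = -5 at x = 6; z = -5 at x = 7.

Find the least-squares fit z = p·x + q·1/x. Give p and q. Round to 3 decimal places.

p = -0.887, q = 2.298

Entries of MᵀM: Σx·x = 120, Σx·1/x = 5, Σ1/x·1/x = 52889/44100.
Moment sums: Σx·z = -95, Σ1/x·z = -353/210.
MᵀM·[p, q]ᵀ = Mᵀz becomes [[120, 5]; [5, 52889/44100]]·[p, q]ᵀ = [-95, -353/210]ᵀ.
det = 120·(52889/44100) − 5² = 87403/735.
p = ((-95)·(52889/44100) − 5·(-353/210))/(87403/735) = -930761/1048836; q = (120·(-353/210) − 5·(-95))/(87403/735) = 200865/87403.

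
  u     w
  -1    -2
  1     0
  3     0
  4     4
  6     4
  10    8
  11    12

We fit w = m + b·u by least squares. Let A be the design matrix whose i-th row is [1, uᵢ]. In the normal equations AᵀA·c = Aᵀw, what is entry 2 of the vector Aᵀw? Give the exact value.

Entry 2 ↔ basis u, so (Aᵀw)_{2} = Σᵢ (u)·wᵢ = (-1)·(-2) + (1)·(0) + (3)·(0) + (4)·(4) + (6)·(4) + (10)·(8) + (11)·(12) = 254.

254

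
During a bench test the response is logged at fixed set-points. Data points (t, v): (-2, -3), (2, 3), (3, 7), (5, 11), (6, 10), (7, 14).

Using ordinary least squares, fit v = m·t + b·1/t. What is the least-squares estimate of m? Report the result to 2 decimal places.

Compute the Gram sums: Σt·t = 127, Σt·1/t = 6, Σ1/t·1/t = 30839/44100.
For Xᵀv: Σt·v = 246, Σ1/t·v = 56/5.
Eliminating b: (30839/44100)·(row 1) − 6·(row 2) gives (2328953/44100)·m = (30839/44100)·246 − 6·(56/5) = 770479/7350, so m = 4622874/2328953.
Then b = ((56/5) − 6·(4622874/2328953))/(30839/44100) = -2363760/2328953.

m = 1.98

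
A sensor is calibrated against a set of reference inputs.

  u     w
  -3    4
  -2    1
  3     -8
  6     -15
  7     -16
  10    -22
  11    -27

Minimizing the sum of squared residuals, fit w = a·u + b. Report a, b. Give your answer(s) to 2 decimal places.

a = -2.08, b = -2.36

Sums needed: Σu·u = 328, Σu = 32, Σ1 = 7.
For Xᵀw: Σu·w = -757, Σw = -83.
Δ = 328·7 − 32² = 1272.
a = ((-757)·7 − 32·(-83))/1272 = -881/424; b = (328·(-83) − 32·(-757))/1272 = -125/53.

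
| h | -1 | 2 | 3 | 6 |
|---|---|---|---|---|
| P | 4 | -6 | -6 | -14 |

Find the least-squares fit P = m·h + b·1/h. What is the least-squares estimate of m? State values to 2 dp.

MᵀM·[m, b]ᵀ = MᵀP reads: 50·m + 4·b = -118;  4·m + (25/18)·b = -34/3.
det = 50·(25/18) − 4² = 481/9.
m = ((-118)·(25/18) − 4·(-34/3))/(481/9) = -1067/481; b = (50·(-34/3) − 4·(-118))/(481/9) = -852/481.

m = -2.22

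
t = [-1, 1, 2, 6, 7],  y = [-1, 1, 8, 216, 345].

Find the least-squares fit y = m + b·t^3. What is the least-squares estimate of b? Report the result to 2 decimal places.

Sums needed: Σ1 = 5, Σt^3 = 567, Σt^3·t^3 = 164371.
Moment sums: Σy = 569, Σt^3·y = 165057.
AᵀA·[m, b]ᵀ = Aᵀy becomes [[5, 567]; [567, 164371]]·[m, b]ᵀ = [569, 165057]ᵀ.
Δ = 5·164371 − 567² = 500366.
m = (569·164371 − 567·165057)/500366 = -30110/250183; b = (5·165057 − 567·569)/500366 = 251331/250183.

b = 1.00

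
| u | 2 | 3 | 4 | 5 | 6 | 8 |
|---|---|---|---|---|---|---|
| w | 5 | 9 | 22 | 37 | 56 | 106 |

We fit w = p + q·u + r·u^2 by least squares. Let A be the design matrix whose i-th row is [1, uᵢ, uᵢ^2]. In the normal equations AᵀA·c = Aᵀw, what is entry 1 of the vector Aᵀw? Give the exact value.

235

Entry 1 ↔ basis 1, so (Aᵀw)_{1} = Σᵢ wᵢ = (1)·(5) + (1)·(9) + (1)·(22) + (1)·(37) + (1)·(56) + (1)·(106) = 235.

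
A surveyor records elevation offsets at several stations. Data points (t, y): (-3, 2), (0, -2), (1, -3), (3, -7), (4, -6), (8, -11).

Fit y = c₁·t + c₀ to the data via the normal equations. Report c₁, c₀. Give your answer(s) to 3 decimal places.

MᵀM·[c₁, c₀]ᵀ = Mᵀy reads: 99·c₁ + 13·c₀ = -142;  13·c₁ + 6·c₀ = -27.
Δ = 99·6 − 13² = 425.
c₁ = ((-142)·6 − 13·(-27))/425 = -501/425; c₀ = (99·(-27) − 13·(-142))/425 = -827/425.

c₁ = -1.179, c₀ = -1.946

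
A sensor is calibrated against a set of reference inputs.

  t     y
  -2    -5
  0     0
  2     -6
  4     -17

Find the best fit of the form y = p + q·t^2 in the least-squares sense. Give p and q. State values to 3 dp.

p = -0.833, q = -1.028

Entries of XᵀX: Σ1 = 4, Σt^2 = 24, Σt^2·t^2 = 288.
And Σy = -28, Σt^2·y = -316.
XᵀX·[p, q]ᵀ = Xᵀy becomes [[4, 24]; [24, 288]]·[p, q]ᵀ = [-28, -316]ᵀ.
det = 4·288 − 24² = 576.
p = ((-28)·288 − 24·(-316))/576 = -5/6; q = (4·(-316) − 24·(-28))/576 = -37/36.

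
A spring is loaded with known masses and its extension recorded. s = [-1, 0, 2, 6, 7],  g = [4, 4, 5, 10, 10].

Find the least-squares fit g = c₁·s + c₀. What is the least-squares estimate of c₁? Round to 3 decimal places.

MᵀM·[c₁, c₀]ᵀ = Mᵀg reads: 90·c₁ + 14·c₀ = 136;  14·c₁ + 5·c₀ = 33.
Determinant 90·5 − 14² = 254.
c₁ = (136·5 − 14·33)/254 = 109/127; c₀ = (90·33 − 14·136)/254 = 533/127.

c₁ = 0.858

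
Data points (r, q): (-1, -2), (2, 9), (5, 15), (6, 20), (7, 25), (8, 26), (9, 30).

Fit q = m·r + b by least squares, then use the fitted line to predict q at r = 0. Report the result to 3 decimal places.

q̂ = 1.397

The normal system AᵀA·[m, b]ᵀ = Aᵀq is [[260, 36]; [36, 7]]·[m, b]ᵀ = [868, 123]ᵀ.
Eliminating b: 7·(row 1) − 36·(row 2) gives 524·m = 7·868 − 36·123 = 1648, so m = 412/131.
Then b = (123 − 36·(412/131))/7 = 183/131.
At r = 0: q̂ = (412/131)·(0) + (183/131)·(1) = 183/131.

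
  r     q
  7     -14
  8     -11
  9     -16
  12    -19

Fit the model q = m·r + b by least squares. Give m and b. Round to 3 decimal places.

From the data, Σr·r = 338, Σr = 36, Σ1 = 4.
Moment sums: Σr·q = -558, Σq = -60.
So MᵀM·[m, b]ᵀ = Mᵀq: [[338, 36]; [36, 4]]·[m, b]ᵀ = [-558, -60]ᵀ.
Δ = 338·4 − 36² = 56.
m = ((-558)·4 − 36·(-60))/56 = -9/7; b = (338·(-60) − 36·(-558))/56 = -24/7.

m = -1.286, b = -3.429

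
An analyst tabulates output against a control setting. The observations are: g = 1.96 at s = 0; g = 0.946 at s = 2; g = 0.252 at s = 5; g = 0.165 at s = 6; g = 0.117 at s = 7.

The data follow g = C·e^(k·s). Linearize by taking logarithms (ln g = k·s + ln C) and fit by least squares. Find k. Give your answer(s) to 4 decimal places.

With ln gᵢ as the transformed response and sᵢ as the regressor:
Over the data: Σs = 20.0000, Σ(s)² = 114.0000, Σln g = -4.7083, Σs·ln g = -32.8326.
Normal system: [[114.0000, 20.0000]; [20.0000, 5]]·[k, ln C]ᵀ = [-32.8326, -4.7083]ᵀ.
Δ = 114.0000·5 − (20.0000)² = 170.0000; k = (-32.8326·5 − 20.0000·-4.7083)/170.0000 = -0.41175, ln C = (114.0000·-4.7083 − 20.0000·-32.8326)/170.0000 = 0.70534.

k = -0.4117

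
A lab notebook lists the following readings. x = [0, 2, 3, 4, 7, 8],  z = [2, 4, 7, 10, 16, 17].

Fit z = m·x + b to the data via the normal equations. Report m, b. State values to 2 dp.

The normal system AᵀA·[m, b]ᵀ = Aᵀz is [[142, 24]; [24, 6]]·[m, b]ᵀ = [317, 56]ᵀ.
det = 142·6 − 24² = 276.
m = (317·6 − 24·56)/276 = 93/46; b = (142·56 − 24·317)/276 = 86/69.

m = 2.02, b = 1.25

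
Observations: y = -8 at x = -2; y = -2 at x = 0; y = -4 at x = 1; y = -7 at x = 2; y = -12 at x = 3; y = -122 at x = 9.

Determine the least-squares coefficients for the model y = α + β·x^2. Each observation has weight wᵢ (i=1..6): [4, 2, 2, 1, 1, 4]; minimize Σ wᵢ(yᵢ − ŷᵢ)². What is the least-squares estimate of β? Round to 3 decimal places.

β = -1.484

Normal-equation sums: Σwᵢ·1 = 14, Σwᵢ·x^2 = 355, Σwᵢ·x^2·x^2 = 26407.
For AᵀWy: Σwᵢ·y = -551, Σwᵢ·x^2·y = -39800.
AᵀWA·[α, β]ᵀ = AᵀWy becomes [[14, 355]; [355, 26407]]·[α, β]ᵀ = [-551, -39800]ᵀ.
Determinant 14·26407 − 355² = 243673.
α = ((-551)·26407 − 355·(-39800))/243673 = -421257/243673; β = (14·(-39800) − 355·(-551))/243673 = -361595/243673.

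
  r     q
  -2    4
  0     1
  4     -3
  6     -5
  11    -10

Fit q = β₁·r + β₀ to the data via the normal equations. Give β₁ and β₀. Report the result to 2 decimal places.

β₁ = -1.06, β₀ = 1.41

Forming XᵀX = [[177, 19]; [19, 5]] and Xᵀq = [-160, -13]ᵀ gives XᵀX·[β₁, β₀]ᵀ = Xᵀq.
Determinant 177·5 − 19² = 524.
β₁ = ((-160)·5 − 19·(-13))/524 = -553/524; β₀ = (177·(-13) − 19·(-160))/524 = 739/524.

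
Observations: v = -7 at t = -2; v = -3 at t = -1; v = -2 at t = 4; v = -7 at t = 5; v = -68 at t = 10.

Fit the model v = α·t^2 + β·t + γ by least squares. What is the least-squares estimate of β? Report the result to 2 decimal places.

Normal-equation sums: Σt^2·t^2 = 10898, Σt^2·t = 1180, Σt^2 = 146, Σt·t = 146, Σt = 16, Σ1 = 5.
For Mᵀv: Σt^2·v = -7038, Σt·v = -706, Σv = -87.
So MᵀM·[α, β, γ]ᵀ = Mᵀv: [[10898, 1180, 146]; [1180, 146, 16]; [146, 16, 5]]·[α, β, γ]ᵀ = [-7038, -706, -87]ᵀ.
Solving the 3×3 system (Gaussian elimination) gives α = -16886/16791, β = 51229/16791, γ = 425/193.

β = 3.05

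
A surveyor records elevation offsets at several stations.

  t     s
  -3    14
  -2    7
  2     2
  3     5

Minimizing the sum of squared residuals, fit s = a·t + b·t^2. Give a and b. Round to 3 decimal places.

Forming MᵀM = [[26, 0]; [0, 194]] and Mᵀs = [-37, 207]ᵀ gives MᵀM·[a, b]ᵀ = Mᵀs.
Determinant 26·194 − 0² = 5044.
a = ((-37)·194 − 0·207)/5044 = -37/26; b = (26·207 − 0·(-37))/5044 = 207/194.

a = -1.423, b = 1.067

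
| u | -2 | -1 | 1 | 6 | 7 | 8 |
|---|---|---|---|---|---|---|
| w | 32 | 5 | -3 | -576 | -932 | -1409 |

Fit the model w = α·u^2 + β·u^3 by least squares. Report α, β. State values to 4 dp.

Compute the Gram sums: Σu^2·u^2 = 7811, Σu^2·u^3 = 57319, Σu^3·u^3 = 426515.
And Σu^2·w = -156450, Σu^3·w = -1165764.
MᵀM·[α, β]ᵀ = Mᵀw becomes [[7811, 57319]; [57319, 426515]]·[α, β]ᵀ = [-156450, -1165764]ᵀ.
Determinant 7811·426515 − 57319² = 46040904.
α = ((-156450)·426515 − 57319·(-1165764))/46040904 = 15359161/7673484; β = (7811·(-1165764) − 57319·(-156450))/46040904 = -23037509/7673484.

α = 2.0016, β = -3.0022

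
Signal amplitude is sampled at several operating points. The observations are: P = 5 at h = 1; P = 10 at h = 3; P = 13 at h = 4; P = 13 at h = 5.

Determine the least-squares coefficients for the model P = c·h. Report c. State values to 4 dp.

c = 2.9804

Setting ∂/∂c … = 0 gives: 51·c = 152.
(Σh·h = 51, Σh·P = 152.)
c = 152/51 = 2.98039.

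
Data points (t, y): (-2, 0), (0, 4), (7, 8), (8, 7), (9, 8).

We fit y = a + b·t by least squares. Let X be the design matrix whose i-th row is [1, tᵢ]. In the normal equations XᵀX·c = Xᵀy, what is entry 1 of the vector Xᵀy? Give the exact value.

27

Entry 1 ↔ basis 1, so (Xᵀy)_{1} = Σᵢ yᵢ = (1)·(0) + (1)·(4) + (1)·(8) + (1)·(7) + (1)·(8) = 27.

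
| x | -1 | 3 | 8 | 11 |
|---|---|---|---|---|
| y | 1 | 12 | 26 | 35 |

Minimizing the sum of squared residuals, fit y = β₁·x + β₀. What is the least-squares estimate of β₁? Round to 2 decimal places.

β₁ = 2.83

Compute the Gram sums: Σx·x = 195, Σx = 21, Σ1 = 4.
And Σx·y = 628, Σy = 74.
Eliminating β₀: 4·(row 1) − 21·(row 2) gives 339·β₁ = 4·628 − 21·74 = 958, so β₁ = 958/339.
Then β₀ = (74 − 21·(958/339))/4 = 414/113.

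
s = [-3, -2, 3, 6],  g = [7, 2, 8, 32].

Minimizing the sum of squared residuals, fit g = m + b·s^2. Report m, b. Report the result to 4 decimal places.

m = -1.1390, b = 0.9234

With design matrix M, MᵀM = [[4, 58]; [58, 1474]] and Mᵀg = [49, 1295]ᵀ.
det = 4·1474 − 58² = 2532.
m = (49·1474 − 58·1295)/2532 = -721/633; b = (4·1295 − 58·49)/2532 = 1169/1266.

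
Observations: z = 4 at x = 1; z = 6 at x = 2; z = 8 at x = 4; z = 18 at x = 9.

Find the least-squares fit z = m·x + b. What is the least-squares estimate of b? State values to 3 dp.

Sums needed: Σx·x = 102, Σx = 16, Σ1 = 4.
And Σx·z = 210, Σz = 36.
Eliminating b: 4·(row 1) − 16·(row 2) gives 152·m = 4·210 − 16·36 = 264, so m = 33/19.
Then b = (36 − 16·(33/19))/4 = 39/19.

b = 2.053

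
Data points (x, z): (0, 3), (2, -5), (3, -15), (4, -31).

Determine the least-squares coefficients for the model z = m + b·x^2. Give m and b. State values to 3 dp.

m = 3.389, b = -2.123

The normal system MᵀM·[m, b]ᵀ = Mᵀz is [[4, 29]; [29, 353]]·[m, b]ᵀ = [-48, -651]ᵀ.
Determinant 4·353 − 29² = 571.
m = ((-48)·353 − 29·(-651))/571 = 1935/571; b = (4·(-651) − 29·(-48))/571 = -1212/571.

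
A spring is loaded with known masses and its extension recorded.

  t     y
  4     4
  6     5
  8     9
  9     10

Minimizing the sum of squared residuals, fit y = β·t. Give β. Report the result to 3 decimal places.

β = 1.056

With design matrix A, AᵀA = [[197]] and Aᵀy = [208]ᵀ.
Hence β = 208 / 197 ≈ 1.05584.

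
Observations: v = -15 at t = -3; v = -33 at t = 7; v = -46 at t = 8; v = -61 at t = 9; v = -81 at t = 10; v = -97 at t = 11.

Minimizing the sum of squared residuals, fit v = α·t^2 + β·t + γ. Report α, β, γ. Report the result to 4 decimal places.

The normal system AᵀA·[α, β, γ]ᵀ = Aᵀv is [[37780, 3888, 424]; [3888, 424, 42]; [424, 42, 6]]·[α, β, γ]ᵀ = [-29474, -2980, -333]ᵀ.
Inverting the 3×3 Gram matrix, [α, β, γ]ᵀ = [-26307/25478, 294893/127390, 80372/63695]ᵀ.

α = -1.0325, β = 2.3149, γ = 1.2618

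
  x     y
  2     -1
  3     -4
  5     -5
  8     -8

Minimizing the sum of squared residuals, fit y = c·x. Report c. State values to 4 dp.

MᵀM·[c]ᵀ = Mᵀy reads: 102·c = -103.
(Σx·x = 102, Σx·y = -103.)
c = (-103)/102 = -1.0098.

c = -1.0098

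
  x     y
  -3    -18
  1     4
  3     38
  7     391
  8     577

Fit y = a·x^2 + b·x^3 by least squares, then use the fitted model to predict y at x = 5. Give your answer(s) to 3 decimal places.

With design matrix M, MᵀM = [[6660, 49576]; [49576, 381252]] and Mᵀy = [56271, 431053]ᵀ.
Eliminating b: 381252·(row 1) − 49576·(row 2) gives 81358544·a = 381252·56271 − 49576·431053 = 83547764, so a = 20886941/20339636.
Then b = (431053 − 49576·(20886941/20339636))/381252 = 20280471/20339636.
At x = 5: ŷ = (20886941/20339636)·(25) + (20280471/20339636)·(125) = 764308100/5084909.

ŷ = 150.309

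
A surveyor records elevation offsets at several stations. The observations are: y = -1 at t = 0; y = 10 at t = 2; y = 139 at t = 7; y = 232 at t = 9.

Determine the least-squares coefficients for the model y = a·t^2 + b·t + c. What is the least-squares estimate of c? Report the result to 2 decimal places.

Sums needed: Σt^2·t^2 = 8978, Σt^2·t = 1080, Σt^2 = 134, Σt·t = 134, Σt = 18, Σ1 = 4.
For Mᵀy: Σt^2·y = 25643, Σt·y = 3081, Σy = 380.
So MᵀM·[a, b, c]ᵀ = Mᵀy: [[8978, 1080, 134]; [1080, 134, 18]; [134, 18, 4]]·[a, b, c]ᵀ = [25643, 3081, 380]ᵀ.
Solving the 3×3 system (Gaussian elimination) gives a = 41/14, b = -363/742, c = -48/53.

c = -0.91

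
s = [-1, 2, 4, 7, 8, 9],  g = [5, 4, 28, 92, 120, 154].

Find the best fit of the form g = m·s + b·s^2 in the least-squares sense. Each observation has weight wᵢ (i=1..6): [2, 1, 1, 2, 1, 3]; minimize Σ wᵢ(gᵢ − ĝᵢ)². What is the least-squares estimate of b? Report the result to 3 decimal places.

Entries of XᵀWX: Σwᵢ·s·s = 427, Σwᵢ·s·s^2 = 3455, Σwᵢ·s^2·s^2 = 28855.
And Σwᵢ·s·g = 6516, Σwᵢ·s^2·g = 54592.
So XᵀWX·[m, b]ᵀ = XᵀWg: [[427, 3455]; [3455, 28855]]·[m, b]ᵀ = [6516, 54592]ᵀ.
Δ = 427·28855 − 3455² = 384060.
m = (6516·28855 − 3455·54592)/384060 = -29809/19203; b = (427·54592 − 3455·6516)/384060 = 199501/96015.

b = 2.078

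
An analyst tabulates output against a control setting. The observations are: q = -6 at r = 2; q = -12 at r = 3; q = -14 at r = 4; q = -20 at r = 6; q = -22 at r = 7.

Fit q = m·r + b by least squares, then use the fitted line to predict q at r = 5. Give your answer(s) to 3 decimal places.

Sums needed: Σr·r = 114, Σr = 22, Σ1 = 5.
Moment sums: Σr·q = -378, Σq = -74.
Normal equations: [[114, 22]; [22, 5]]·[m, b]ᵀ = [-378, -74]ᵀ.
Determinant 114·5 − 22² = 86.
m = ((-378)·5 − 22·(-74))/86 = -131/43; b = (114·(-74) − 22·(-378))/86 = -60/43.
At r = 5: q̂ = (-131/43)·(5) + (-60/43)·(1) = -715/43.

q̂ = -16.628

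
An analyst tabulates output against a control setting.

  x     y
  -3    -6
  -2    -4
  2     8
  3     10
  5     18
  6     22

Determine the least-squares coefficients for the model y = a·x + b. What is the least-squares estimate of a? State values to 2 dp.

Setting ∂/∂a … = 0 gives: 87·a + 11·b = 294;  11·a + 6·b = 48.
Δ = 87·6 − 11² = 401.
a = (294·6 − 11·48)/401 = 1236/401; b = (87·48 − 11·294)/401 = 942/401.

a = 3.08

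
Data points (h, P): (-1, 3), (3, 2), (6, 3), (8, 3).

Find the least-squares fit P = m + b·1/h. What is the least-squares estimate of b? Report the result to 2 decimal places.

b = -0.38

MᵀM·[m, b]ᵀ = MᵀP reads: 4·m + (-3/8)·b = 11;  (-3/8)·m + (665/576)·b = -35/24.
Eliminating b: (665/576)·(row 1) − (-3/8)·(row 2) gives (2579/576)·m = (665/576)·11 − (-3/8)·(-35/24) = 875/72, so m = 7000/2579.
Then b = ((-35/24) − (-3/8)·(7000/2579))/(665/576) = -984/2579.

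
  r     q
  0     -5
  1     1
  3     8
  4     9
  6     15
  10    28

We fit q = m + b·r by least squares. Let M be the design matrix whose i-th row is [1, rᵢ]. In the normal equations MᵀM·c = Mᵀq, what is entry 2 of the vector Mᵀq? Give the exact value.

431

Entry 2 ↔ basis r, so (Mᵀq)_{2} = Σᵢ (r)·qᵢ = (0)·(-5) + (1)·(1) + (3)·(8) + (4)·(9) + (6)·(15) + (10)·(28) = 431.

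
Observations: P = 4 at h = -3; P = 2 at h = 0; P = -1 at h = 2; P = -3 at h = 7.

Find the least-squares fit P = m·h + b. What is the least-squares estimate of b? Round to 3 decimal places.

b = 1.575

Compute the Gram sums: Σh·h = 62, Σh = 6, Σ1 = 4.
Right-hand side: Σh·P = -35, ΣP = 2.
So AᵀA·[m, b]ᵀ = AᵀP: [[62, 6]; [6, 4]]·[m, b]ᵀ = [-35, 2]ᵀ.
Determinant 62·4 − 6² = 212.
m = ((-35)·4 − 6·2)/212 = -38/53; b = (62·2 − 6·(-35))/212 = 167/106.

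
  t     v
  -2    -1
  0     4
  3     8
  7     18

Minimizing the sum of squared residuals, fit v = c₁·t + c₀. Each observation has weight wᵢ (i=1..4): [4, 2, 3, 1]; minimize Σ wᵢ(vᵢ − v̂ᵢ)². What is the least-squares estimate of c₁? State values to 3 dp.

c₁ = 1.977

The normal system XᵀWX·[c₁, c₀]ᵀ = XᵀWv is [[92, 8]; [8, 10]]·[c₁, c₀]ᵀ = [206, 46]ᵀ.
Eliminating c₀: 10·(row 1) − 8·(row 2) gives 856·c₁ = 10·206 − 8·46 = 1692, so c₁ = 423/214.
Then c₀ = (46 − 8·(423/214))/10 = 323/107.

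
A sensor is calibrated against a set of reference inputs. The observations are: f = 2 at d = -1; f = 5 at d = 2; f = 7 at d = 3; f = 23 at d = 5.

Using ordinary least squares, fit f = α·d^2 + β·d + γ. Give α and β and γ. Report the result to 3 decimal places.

AᵀA·[α, β, γ]ᵀ = Aᵀf reads: 723·α + 159·β + 39·γ = 660;  159·α + 39·β + 9·γ = 144;  39·α + 9·β + 4·γ = 37.
(Σd^2·d^2 = 723, Σd^2·d = 159, Σd^2 = 39, Σd·d = 39, Σd = 9, Σ1 = 4, Σd^2·f = 660, Σd·f = 144, Σf = 37.)
Solving the 3×3 system (Gaussian elimination) gives α = 19/20, β = -37/100, γ = 41/50.

α = 0.950, β = -0.370, γ = 0.820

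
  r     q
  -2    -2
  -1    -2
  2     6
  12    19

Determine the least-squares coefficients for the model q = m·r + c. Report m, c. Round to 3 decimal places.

Forming XᵀX = [[153, 11]; [11, 4]] and Xᵀq = [246, 21]ᵀ gives XᵀX·[m, c]ᵀ = Xᵀq.
Determinant 153·4 − 11² = 491.
m = (246·4 − 11·21)/491 = 753/491; c = (153·21 − 11·246)/491 = 507/491.

m = 1.534, c = 1.033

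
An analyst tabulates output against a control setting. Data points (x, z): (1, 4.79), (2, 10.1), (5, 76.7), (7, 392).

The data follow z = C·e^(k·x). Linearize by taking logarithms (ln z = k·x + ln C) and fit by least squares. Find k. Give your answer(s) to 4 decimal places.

Linearized form: ln z = k·x + ln C. From the 4 transformed points,
Sums: Σx = 15.0000, Σ(x)² = 79.0000, Σln z = 14.1902, Σx·ln z = 69.6899.
Normal system: [[79.0000, 15.0000]; [15.0000, 4]]·[k, ln C]ᵀ = [69.6899, 14.1902]ᵀ.
Slope k = (n·Σx·ln z − Σx·Σln z)/(n·Σ(x)² − (Σx)²) = (4·69.6899 − 15.0000·14.1902)/91.0000 = 0.72425; ln C = (Σln z − k·Σx)/n = 0.83164.

k = 0.7242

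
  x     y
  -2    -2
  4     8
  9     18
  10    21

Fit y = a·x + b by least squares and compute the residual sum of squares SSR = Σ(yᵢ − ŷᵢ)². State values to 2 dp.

SSR = 1.70

Forming AᵀA = [[201, 21]; [21, 4]] and Aᵀy = [408, 45]ᵀ gives AᵀA·[a, b]ᵀ = Aᵀy.
Determinant 201·4 − 21² = 363.
a = (408·4 − 21·45)/363 = 229/121; b = (201·45 − 21·408)/363 = 159/121.
Residuals: 57/121, -107/121, -42/121, 92/121; SSR = 206/121.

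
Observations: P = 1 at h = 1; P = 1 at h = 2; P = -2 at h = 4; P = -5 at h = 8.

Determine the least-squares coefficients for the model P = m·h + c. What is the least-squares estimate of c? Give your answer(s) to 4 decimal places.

c = 2.1739

The normal system AᵀA·[m, c]ᵀ = AᵀP is [[85, 15]; [15, 4]]·[m, c]ᵀ = [-45, -5]ᵀ.
det = 85·4 − 15² = 115.
m = ((-45)·4 − 15·(-5))/115 = -21/23; c = (85·(-5) − 15·(-45))/115 = 50/23.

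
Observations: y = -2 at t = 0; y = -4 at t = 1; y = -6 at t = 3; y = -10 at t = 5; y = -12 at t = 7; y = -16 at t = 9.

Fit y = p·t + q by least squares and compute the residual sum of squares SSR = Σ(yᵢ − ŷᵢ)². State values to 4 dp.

SSR = 1.2055

The normal equations are: 165·p + 25·q = -300;  25·p + 6·q = -50.
(Σt·t = 165, Σt = 25, Σ1 = 6, Σt·y = -300, Σy = -50.)
Eliminating q: 6·(row 1) − 25·(row 2) gives 365·p = 6·(-300) − 25·(-50) = -550, so p = -110/73.
Then q = ((-50) − 25·(-110/73))/6 = -150/73.
Residuals: 4/73, -32/73, 42/73, -30/73, 44/73, -28/73; SSR = 88/73.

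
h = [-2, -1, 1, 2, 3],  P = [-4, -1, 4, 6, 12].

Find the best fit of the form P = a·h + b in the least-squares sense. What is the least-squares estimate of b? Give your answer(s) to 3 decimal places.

Sums needed: Σh·h = 19, Σh = 3, Σ1 = 5.
Right-hand side: Σh·P = 61, ΣP = 17.
So MᵀM·[a, b]ᵀ = MᵀP: [[19, 3]; [3, 5]]·[a, b]ᵀ = [61, 17]ᵀ.
Eliminating b: 5·(row 1) − 3·(row 2) gives 86·a = 5·61 − 3·17 = 254, so a = 127/43.
Then b = (17 − 3·(127/43))/5 = 70/43.

b = 1.628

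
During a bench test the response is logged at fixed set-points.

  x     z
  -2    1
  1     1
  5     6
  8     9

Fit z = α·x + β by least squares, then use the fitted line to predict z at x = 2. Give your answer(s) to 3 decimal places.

ẑ = 3.388

Entries of AᵀA: Σx·x = 94, Σx = 12, Σ1 = 4.
Right-hand side: Σx·z = 101, Σz = 17.
Δ = 94·4 − 12² = 232.
α = (101·4 − 12·17)/232 = 25/29; β = (94·17 − 12·101)/232 = 193/116.
At x = 2: ẑ = (25/29)·(2) + (193/116)·(1) = 393/116.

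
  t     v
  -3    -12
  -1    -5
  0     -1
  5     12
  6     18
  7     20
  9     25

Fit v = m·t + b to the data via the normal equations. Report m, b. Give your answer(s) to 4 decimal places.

Sums needed: Σt·t = 201, Σt = 23, Σ1 = 7.
Moment sums: Σt·v = 574, Σv = 57.
Normal equations: [[201, 23]; [23, 7]]·[m, b]ᵀ = [574, 57]ᵀ.
det = 201·7 − 23² = 878.
m = (574·7 − 23·57)/878 = 2707/878; b = (201·57 − 23·574)/878 = -1745/878.

m = 3.0831, b = -1.9875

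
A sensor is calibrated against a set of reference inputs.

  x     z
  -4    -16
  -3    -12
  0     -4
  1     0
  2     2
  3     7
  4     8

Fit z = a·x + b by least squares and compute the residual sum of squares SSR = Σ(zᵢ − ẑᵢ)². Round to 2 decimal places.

SSR = 3.62

From the data, Σx·x = 55, Σx = 3, Σ1 = 7.
Moment sums: Σx·z = 157, Σz = -15.
So AᵀA·[a, b]ᵀ = Aᵀz: [[55, 3]; [3, 7]]·[a, b]ᵀ = [157, -15]ᵀ.
Eliminating b: 7·(row 1) − 3·(row 2) gives 376·a = 7·157 − 3·(-15) = 1144, so a = 143/47.
Then b = ((-15) − 3·(143/47))/7 = -162/47.
Residuals: -18/47, 27/47, -26/47, 19/47, -30/47, 62/47, -34/47; SSR = 170/47.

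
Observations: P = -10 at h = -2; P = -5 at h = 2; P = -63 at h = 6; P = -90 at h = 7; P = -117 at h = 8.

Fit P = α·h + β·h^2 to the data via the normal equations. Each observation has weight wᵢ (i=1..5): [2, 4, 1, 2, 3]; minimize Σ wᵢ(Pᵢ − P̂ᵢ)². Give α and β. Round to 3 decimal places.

Normal-equation sums: Σwᵢ·h·h = 350, Σwᵢ·h·h^2 = 2454, Σwᵢ·h^2·h^2 = 18482.
And Σwᵢ·h·P = -4446, Σwᵢ·h^2·P = -33712.
So XᵀWX·[α, β]ᵀ = XᵀWP: [[350, 2454]; [2454, 18482]]·[α, β]ᵀ = [-4446, -33712]ᵀ.
Δ = 350·18482 − 2454² = 446584.
α = ((-4446)·18482 − 2454·(-33712))/446584 = 139569/111646; β = (350·(-33712) − 2454·(-4446))/446584 = -222179/111646.

α = 1.250, β = -1.990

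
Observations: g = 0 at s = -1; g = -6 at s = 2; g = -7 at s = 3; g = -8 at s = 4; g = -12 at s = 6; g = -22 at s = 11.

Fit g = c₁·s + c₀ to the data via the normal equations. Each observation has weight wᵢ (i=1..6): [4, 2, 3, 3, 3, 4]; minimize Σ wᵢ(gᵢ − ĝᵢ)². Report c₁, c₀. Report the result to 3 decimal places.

c₁ = -1.821, c₀ = -1.570

The normal system XᵀWX·[c₁, c₀]ᵀ = XᵀWg is [[679, 83]; [83, 19]]·[c₁, c₀]ᵀ = [-1367, -181]ᵀ.
Determinant 679·19 − 83² = 6012.
c₁ = ((-1367)·19 − 83·(-181))/6012 = -1825/1002; c₀ = (679·(-181) − 83·(-1367))/6012 = -1573/1002.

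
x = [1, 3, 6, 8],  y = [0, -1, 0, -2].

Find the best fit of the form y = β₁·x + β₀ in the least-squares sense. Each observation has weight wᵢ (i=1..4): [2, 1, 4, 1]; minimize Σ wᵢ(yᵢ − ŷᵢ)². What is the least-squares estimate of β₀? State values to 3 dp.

AᵀWA·[β₁, β₀]ᵀ = AᵀWy reads: 219·β₁ + 37·β₀ = -19;  37·β₁ + 8·β₀ = -3.
det = 219·8 − 37² = 383.
β₁ = ((-19)·8 − 37·(-3))/383 = -41/383; β₀ = (219·(-3) − 37·(-19))/383 = 46/383.

β₀ = 0.120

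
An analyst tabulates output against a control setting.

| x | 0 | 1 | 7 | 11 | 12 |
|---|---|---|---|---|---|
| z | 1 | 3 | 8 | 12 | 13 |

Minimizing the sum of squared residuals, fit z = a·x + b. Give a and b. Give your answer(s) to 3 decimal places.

a = 0.958, b = 1.463

AᵀA·[a, b]ᵀ = Aᵀz reads: 315·a + 31·b = 347;  31·a + 5·b = 37.
(Σx·x = 315, Σx = 31, Σ1 = 5, Σx·z = 347, Σz = 37.)
Δ = 315·5 − 31² = 614.
a = (347·5 − 31·37)/614 = 294/307; b = (315·37 − 31·347)/614 = 449/307.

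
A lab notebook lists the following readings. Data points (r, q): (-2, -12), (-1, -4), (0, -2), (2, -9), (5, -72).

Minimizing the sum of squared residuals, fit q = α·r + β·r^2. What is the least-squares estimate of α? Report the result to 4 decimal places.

The normal system AᵀA·[α, β]ᵀ = Aᵀq is [[34, 124]; [124, 658]]·[α, β]ᵀ = [-350, -1888]ᵀ.
det = 34·658 − 124² = 6996.
α = ((-350)·658 − 124·(-1888))/6996 = 953/1749; β = (34·(-1888) − 124·(-350))/6996 = -5198/1749.

α = 0.5449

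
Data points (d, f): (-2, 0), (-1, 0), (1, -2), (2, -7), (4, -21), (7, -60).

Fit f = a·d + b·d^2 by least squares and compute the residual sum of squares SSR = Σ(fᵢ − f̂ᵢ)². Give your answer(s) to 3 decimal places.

With design matrix M, MᵀM = [[75, 407]; [407, 2691]] and Mᵀf = [-520, -3306]ᵀ.
Eliminating b: 2691·(row 1) − 407·(row 2) gives 36176·a = 2691·(-520) − 407·(-3306) = -53778, so a = -26889/18088.
Then b = ((-3306) − 407·(-26889/18088))/2691 = -18155/18088.
Residuals: 9421/9044, -4367/9044, 2217/4522, -109/9044, 4547/4522, -533/1292; SSR = 24781/9044.

SSR = 2.740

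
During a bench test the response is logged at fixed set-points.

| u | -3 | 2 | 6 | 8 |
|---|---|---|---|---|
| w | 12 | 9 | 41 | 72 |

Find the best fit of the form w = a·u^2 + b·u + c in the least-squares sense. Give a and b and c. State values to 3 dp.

a = 1.026, b = 0.254, c = 3.700

Compute the Gram sums: Σu^2·u^2 = 5489, Σu^2·u = 709, Σu^2 = 113, Σu·u = 113, Σu = 13, Σ1 = 4.
And Σu^2·w = 6228, Σu·w = 804, Σw = 134.
So XᵀX·[a, b, c]ᵀ = Xᵀw: [[5489, 709, 113]; [709, 113, 13]; [113, 13, 4]]·[a, b, c]ᵀ = [6228, 804, 134]ᵀ.
Inverting the 3×3 Gram matrix, [a, b, c]ᵀ = [2604/2539, 646/2539, 9394/2539]ᵀ.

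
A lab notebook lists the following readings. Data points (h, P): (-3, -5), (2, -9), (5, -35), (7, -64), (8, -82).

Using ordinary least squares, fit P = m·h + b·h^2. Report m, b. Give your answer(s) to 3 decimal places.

m = -1.675, b = -1.071

Sums needed: Σh·h = 151, Σh·h^2 = 961, Σh^2·h^2 = 7219.
For XᵀP: Σh·P = -1282, Σh^2·P = -9340.
Determinant 151·7219 − 961² = 166548.
m = ((-1282)·7219 − 961·(-9340))/166548 = -46503/27758; b = (151·(-9340) − 961·(-1282))/166548 = -29723/27758.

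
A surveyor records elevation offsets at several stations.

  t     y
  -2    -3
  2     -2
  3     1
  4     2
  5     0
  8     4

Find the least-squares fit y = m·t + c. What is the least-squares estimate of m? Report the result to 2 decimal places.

m = 0.69

Normal-equation sums: Σt·t = 122, Σt = 20, Σ1 = 6.
Moment sums: Σt·y = 45, Σy = 2.
MᵀM·[m, c]ᵀ = Mᵀy becomes [[122, 20]; [20, 6]]·[m, c]ᵀ = [45, 2]ᵀ.
det = 122·6 − 20² = 332.
m = (45·6 − 20·2)/332 = 115/166; c = (122·2 − 20·45)/332 = -164/83.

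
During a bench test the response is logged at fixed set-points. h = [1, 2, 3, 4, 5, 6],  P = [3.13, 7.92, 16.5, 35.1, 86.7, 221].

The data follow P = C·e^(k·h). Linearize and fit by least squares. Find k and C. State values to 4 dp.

Linearized form: ln P = k·h + ln C. From the 6 transformed points,
Σh = 21.0000, Σ(h)² = 91.0000, Σln P = 19.4326, Σh·ln P = 82.6239.
Equations: 91.0000·k + 21.0000·ln C = 82.6239;  21.0000·k + 6·ln C = 19.4326.
Δ = 91.0000·6 − (21.0000)² = 105.0000; k = (82.6239·6 − 21.0000·19.4326)/105.0000 = 0.83485, ln C = (91.0000·19.4326 − 21.0000·82.6239)/105.0000 = 0.31680, so C = exp(0.31680) = 1.37273.

k = 0.8348, C = 1.3727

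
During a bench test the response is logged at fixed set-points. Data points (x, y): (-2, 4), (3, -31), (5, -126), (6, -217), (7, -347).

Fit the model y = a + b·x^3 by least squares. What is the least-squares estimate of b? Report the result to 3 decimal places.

b = -0.998

Entries of MᵀM: Σ1 = 5, Σx^3 = 703, Σx^3·x^3 = 180723.
For Mᵀy: Σy = -717, Σx^3·y = -182512.
Normal equations: [[5, 703]; [703, 180723]]·[a, b]ᵀ = [-717, -182512]ᵀ.
Determinant 5·180723 − 703² = 409406.
a = ((-717)·180723 − 703·(-182512))/409406 = -1272455/409406; b = (5·(-182512) − 703·(-717))/409406 = -408509/409406.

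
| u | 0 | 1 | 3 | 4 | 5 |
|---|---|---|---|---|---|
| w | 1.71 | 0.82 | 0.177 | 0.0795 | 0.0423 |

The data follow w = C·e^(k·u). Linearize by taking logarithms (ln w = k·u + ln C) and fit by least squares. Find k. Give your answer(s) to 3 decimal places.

Let Y = ln w. Fitting Y = k·u + ln C by least squares:
XᵀX = [[51.0000, 13.0000]; [13.0000, 5]], rhs = [-31.3361, -7.0885]ᵀ  (here Σu = 13.0000, Σ(u)² = 51.0000, Σln w = -7.0885, Σu·ln w = -31.3361).
Slope k = (n·Σu·ln w − Σu·Σln w)/(n·Σ(u)² − (Σu)²) = (5·-31.3361 − 13.0000·-7.0885)/86.0000 = -0.75034; ln C = (Σln w − k·Σu)/n = 0.53319.

k = -0.750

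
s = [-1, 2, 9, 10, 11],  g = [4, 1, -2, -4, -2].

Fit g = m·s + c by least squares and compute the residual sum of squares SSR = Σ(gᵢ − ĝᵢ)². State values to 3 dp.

Setting ∂/∂m … = 0 gives: 307·m + 31·c = -82;  31·m + 5·c = -3.
(Σs·s = 307, Σs = 31, Σ1 = 5, Σs·g = -82, Σg = -3.)
Δ = 307·5 − 31² = 574.
m = ((-82)·5 − 31·(-3))/574 = -317/574; c = (307·(-3) − 31·(-82))/574 = 1621/574.
Residuals: 179/287, -59/82, 6/41, -747/574, 359/287; SSR = 2403/574.

SSR = 4.186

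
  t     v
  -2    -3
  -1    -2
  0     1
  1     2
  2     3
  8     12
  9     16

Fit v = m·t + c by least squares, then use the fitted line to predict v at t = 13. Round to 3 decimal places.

Setting ∂/∂m … = 0 gives: 155·m + 17·c = 256;  17·m + 7·c = 29.
(Σt·t = 155, Σt = 17, Σ1 = 7, Σt·v = 256, Σv = 29.)
det = 155·7 − 17² = 796.
m = (256·7 − 17·29)/796 = 1299/796; c = (155·29 − 17·256)/796 = 143/796.
At t = 13: v̂ = (1299/796)·(13) + (143/796)·(1) = 8515/398.

v̂ = 21.394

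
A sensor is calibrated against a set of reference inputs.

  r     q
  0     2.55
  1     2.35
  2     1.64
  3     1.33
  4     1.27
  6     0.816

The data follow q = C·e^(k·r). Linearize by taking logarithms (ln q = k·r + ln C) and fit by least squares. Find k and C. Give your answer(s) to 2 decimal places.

k = -0.19, C = 2.59

With ln qᵢ as the transformed response and rᵢ as the regressor:
Σr = 16.0000, Σ(r)² = 66.0000, Σln q = 2.6061, Σr·ln q = 2.4354.
Equations: 66.0000·k + 16.0000·ln C = 2.4354;  16.0000·k + 6·ln C = 2.6061.
Slope k = (n·Σr·ln q − Σr·Σln q)/(n·Σ(r)² − (Σr)²) = (6·2.4354 − 16.0000·2.6061)/140.0000 = -0.19346; ln C = (Σln q − k·Σr)/n = 0.95024, so C = exp(0.95024) = 2.58634.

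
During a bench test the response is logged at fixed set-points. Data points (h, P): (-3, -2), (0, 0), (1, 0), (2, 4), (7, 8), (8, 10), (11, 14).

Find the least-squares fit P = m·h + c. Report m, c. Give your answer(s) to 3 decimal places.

m = 1.174, c = 0.498

Setting ∂/∂m … = 0 gives: 248·m + 26·c = 304;  26·m + 7·c = 34.
Determinant 248·7 − 26² = 1060.
m = (304·7 − 26·34)/1060 = 311/265; c = (248·34 − 26·304)/1060 = 132/265.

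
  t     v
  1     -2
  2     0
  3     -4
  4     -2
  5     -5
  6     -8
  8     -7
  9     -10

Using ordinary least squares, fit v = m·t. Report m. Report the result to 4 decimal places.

m = -1.0212

The normal equations are: 236·m = -241.
(Σt·t = 236, Σt·v = -241.)
Hence m = -241 / 236 ≈ -1.02119.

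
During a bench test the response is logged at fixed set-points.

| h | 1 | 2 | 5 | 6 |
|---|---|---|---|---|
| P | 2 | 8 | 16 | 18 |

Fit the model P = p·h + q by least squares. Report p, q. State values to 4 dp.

p = 3.0588, q = 0.2941

AᵀA·[p, q]ᵀ = AᵀP reads: 66·p + 14·q = 206;  14·p + 4·q = 44.
(Σh·h = 66, Σh = 14, Σ1 = 4, Σh·P = 206, ΣP = 44.)
Determinant 66·4 − 14² = 68.
p = (206·4 − 14·44)/68 = 52/17; q = (66·44 − 14·206)/68 = 5/17.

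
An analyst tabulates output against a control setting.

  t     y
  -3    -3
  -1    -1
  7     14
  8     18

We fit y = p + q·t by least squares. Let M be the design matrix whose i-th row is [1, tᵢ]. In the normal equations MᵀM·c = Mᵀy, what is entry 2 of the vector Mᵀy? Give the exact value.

252

Entry 2 ↔ basis t, so (Mᵀy)_{2} = Σᵢ (t)·yᵢ = (-3)·(-3) + (-1)·(-1) + (7)·(14) + (8)·(18) = 252.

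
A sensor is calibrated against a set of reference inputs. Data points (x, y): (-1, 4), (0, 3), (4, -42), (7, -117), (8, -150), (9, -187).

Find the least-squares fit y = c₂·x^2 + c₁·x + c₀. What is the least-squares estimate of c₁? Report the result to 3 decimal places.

c₁ = -3.258

Setting ∂/∂c₂ … = 0 gives: 13315·c₂ + 1647·c₁ + 211·c₀ = -31148;  1647·c₂ + 211·c₁ + 27·c₀ = -3874;  211·c₂ + 27·c₁ + 6·c₀ = -489.
Row-reducing yields c₂ = -244179/123244, c₁ = -401497/123244, c₀ = 87328/30811.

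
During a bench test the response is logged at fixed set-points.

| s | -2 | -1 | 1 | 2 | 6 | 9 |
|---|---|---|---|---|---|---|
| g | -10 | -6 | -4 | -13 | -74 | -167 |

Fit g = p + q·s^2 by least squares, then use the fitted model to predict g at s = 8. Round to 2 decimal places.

ĝ = -132.06

Forming MᵀM = [[6, 127]; [127, 7891]] and Mᵀg = [-274, -16293]ᵀ gives MᵀM·[p, q]ᵀ = Mᵀg.
Δ = 6·7891 − 127² = 31217.
p = ((-274)·7891 − 127·(-16293))/31217 = -92923/31217; q = (6·(-16293) − 127·(-274))/31217 = -62960/31217.
At s = 8: ĝ = (-92923/31217)·(1) + (-62960/31217)·(64) = -4122363/31217.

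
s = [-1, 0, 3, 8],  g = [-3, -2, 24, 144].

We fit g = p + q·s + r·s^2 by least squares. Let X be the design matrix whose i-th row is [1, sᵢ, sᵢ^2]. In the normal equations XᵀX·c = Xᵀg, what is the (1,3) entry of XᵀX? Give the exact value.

Row 1 ↔ basis 1, column 3 ↔ basis s^2, so (XᵀX)_{1,3} = Σᵢ s^2 = (1)·(1) + (1)·(0) + (1)·(9) + (1)·(64) = 74.

74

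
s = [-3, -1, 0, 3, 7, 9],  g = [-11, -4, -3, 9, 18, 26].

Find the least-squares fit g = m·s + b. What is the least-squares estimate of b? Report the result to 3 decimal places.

b = -1.712

The normal system XᵀX·[m, b]ᵀ = Xᵀg is [[149, 15]; [15, 6]]·[m, b]ᵀ = [424, 35]ᵀ.
Eliminating b: 6·(row 1) − 15·(row 2) gives 669·m = 6·424 − 15·35 = 2019, so m = 673/223.
Then b = (35 − 15·(673/223))/6 = -1145/669.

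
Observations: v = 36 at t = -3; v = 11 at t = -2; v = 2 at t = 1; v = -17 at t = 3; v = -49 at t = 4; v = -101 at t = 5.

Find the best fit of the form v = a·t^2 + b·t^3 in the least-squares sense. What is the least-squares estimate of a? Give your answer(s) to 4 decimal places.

AᵀA·[a, b]ᵀ = Aᵀv reads: 1060·a + 4118·b = -3092;  4118·a + 21244·b = -17278.
(Σt^2·t^2 = 1060, Σt^2·t^3 = 4118, Σt^3·t^3 = 21244, Σt^2·v = -3092, Σt^3·v = -17278.)
Determinant 1060·21244 − 4118² = 5560716.
a = ((-3092)·21244 − 4118·(-17278))/5560716 = 455363/463393; b = (1060·(-17278) − 4118·(-3092))/5560716 = -465152/463393.

a = 0.9827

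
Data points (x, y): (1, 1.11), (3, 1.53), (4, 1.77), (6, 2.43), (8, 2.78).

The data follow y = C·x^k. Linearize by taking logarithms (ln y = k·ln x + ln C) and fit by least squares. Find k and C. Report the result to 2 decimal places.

With ln yᵢ as the transformed response and ln xᵢ as the regressor:
Σln x = 6.3561, Σ(ln x)² = 10.6632, Σln y = 3.0109, Σln x·ln y = 4.9758.
Equations: 10.6632·k + 6.3561·ln C = 4.9758;  6.3561·k + 5·ln C = 3.0109.
Δ = 10.6632·5 − (6.3561)² = 12.9161; k = (4.9758·5 − 6.3561·3.0109)/12.9161 = 0.44448, ln C = (10.6632·3.0109 − 6.3561·4.9758)/12.9161 = 0.03716, so C = exp(0.03716) = 1.03786.

k = 0.44, C = 1.04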